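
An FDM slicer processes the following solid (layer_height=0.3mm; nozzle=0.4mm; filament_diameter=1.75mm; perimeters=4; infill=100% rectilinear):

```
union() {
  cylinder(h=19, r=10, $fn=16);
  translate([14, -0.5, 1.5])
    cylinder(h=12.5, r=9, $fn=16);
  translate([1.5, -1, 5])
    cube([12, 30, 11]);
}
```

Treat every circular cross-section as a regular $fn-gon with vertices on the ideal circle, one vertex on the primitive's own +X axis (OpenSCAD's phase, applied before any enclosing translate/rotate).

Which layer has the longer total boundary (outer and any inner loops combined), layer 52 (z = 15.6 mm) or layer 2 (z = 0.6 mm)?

layer 52 (z = 15.6 mm)

Layer 52 (z = 15.6): the cylinder: section is a regular 16-gon, circumradius r=10 (perimeter = 2·16·10.000·sin(180°/16) = 62.43 mm); the cylinder at (14, -0.5) does not reach this height (z outside [1.5, 14]); the cube at (1.5, -1) is present — its section is the full 12×30 rectangle (perimeter 84.00 mm); Taking the union: the regions partially overlap (shared area 70.16 mm²), so the edge portions inside another operand are dropped and the merged outline is re-measured after clipping — boundary = 112.33 mm. So its perimeter = 112.33 mm. Layer 2 (z = 0.6): the cylinder: section is a regular 16-gon, circumradius r=10 (perimeter = 2·16·10.000·sin(180°/16) = 62.43 mm); the cylinder at (14, -0.5) is not intersected at this z (z outside [1.5, 14]); the cube at (1.5, -1) does not reach this height (z outside [5, 16]); Taking the union: only the r=10 cylinder is present, so the union is just that shape — boundary = 62.43 mm. So its perimeter = 62.43 mm. Layer 52 is larger (112.33 vs 62.43 mm).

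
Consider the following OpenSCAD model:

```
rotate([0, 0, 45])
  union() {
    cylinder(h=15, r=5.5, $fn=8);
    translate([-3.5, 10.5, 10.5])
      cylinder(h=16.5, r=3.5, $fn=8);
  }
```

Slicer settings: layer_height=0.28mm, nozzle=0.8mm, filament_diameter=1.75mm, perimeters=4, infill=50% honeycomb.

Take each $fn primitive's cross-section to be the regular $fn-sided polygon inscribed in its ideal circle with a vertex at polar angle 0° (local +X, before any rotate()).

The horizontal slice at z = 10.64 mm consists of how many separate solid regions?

2

At z = 10.64 mm: the r=5.5 cylinder gives a regular 8-gon of circumradius 5.5 (constant along its height); the r=3.5 cylinder at (-3.5, 10.5) contributes a regular 8-gon of circumradius 3.5; Taking the union: the 2 present regions are separate (no shared area or edge), so areas and boundary lengths simply add and each stays a separate island — 2 connected regions; (rotated 45° about Z; rotation is an isometry so areas/perimeters/island counts are preserved). The result has 2 disconnected regions.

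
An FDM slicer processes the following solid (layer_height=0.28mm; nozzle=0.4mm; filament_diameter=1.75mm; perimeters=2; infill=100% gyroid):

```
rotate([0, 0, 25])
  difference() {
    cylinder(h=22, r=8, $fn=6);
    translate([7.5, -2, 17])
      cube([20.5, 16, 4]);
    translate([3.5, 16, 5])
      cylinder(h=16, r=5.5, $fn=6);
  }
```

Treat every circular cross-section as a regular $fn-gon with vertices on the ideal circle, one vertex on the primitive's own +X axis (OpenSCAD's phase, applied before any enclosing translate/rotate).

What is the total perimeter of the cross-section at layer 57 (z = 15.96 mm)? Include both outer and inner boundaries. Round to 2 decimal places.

At z = 15.96 mm: the cylinder: section is a regular 6-gon, circumradius r=8 (perimeter = 2·6·8.000·sin(180°/6) = 48.00 mm); the cube at (7.5, -2) is not intersected at this z (z outside [17, 21]); the r=5.5 cylinder at (3.5, 16) contributes a regular 6-gon of circumradius 5.5 (perimeter = 2·6·5.500·sin(180°/6) = 33.00 mm); Subtracting the remaining from the first: starting from the r=8 cylinder, the r=5.5 cylinder at (3.5, 16) misses the remaining region (no effect) — boundary = 48.00 mm; (whole slice rotated 25° about Z — lengths, areas and connectivity unchanged). Overall, the cross-section is a single solid region. Total boundary length (outer) = 48.00 mm.

48.00 mm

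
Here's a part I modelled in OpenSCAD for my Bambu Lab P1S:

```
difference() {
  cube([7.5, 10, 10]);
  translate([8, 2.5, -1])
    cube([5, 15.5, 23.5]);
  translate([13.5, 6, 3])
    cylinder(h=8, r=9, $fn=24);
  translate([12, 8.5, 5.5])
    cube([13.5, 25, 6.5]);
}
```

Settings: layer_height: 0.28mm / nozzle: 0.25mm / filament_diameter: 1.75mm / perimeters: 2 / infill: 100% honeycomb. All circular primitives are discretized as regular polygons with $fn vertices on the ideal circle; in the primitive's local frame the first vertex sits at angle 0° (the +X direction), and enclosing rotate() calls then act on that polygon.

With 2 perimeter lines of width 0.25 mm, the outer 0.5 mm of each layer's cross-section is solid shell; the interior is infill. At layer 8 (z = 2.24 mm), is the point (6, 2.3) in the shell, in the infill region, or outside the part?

infill

At z = 2.24 mm: the cube is present — its section is the full 7.5×10 rectangle; the cube at (8, 2.5) is present — its section is the full 5×15.5 rectangle; the cylinder at (13.5, 6) is absent (z outside [3, 11]); the cube at (12, 8.5) is not intersected at this z (z outside [5.5, 12]); Taking the first minus the rest: starting from the 7.5×10 cube, the 5×15.5 cube at (8, 2.5) misses the remaining region (no effect) — 1 connected region. Overall, the cross-section is a single solid region. The nearest boundary edge runs (7.50, 10.00)→(7.50, 0.00); distance from the point to it = 1.50 mm. The point is inside the cross-section and 1.50 mm from the nearest boundary — more than the 0.5 mm shell width (2 × 0.25), so it's in the infill interior.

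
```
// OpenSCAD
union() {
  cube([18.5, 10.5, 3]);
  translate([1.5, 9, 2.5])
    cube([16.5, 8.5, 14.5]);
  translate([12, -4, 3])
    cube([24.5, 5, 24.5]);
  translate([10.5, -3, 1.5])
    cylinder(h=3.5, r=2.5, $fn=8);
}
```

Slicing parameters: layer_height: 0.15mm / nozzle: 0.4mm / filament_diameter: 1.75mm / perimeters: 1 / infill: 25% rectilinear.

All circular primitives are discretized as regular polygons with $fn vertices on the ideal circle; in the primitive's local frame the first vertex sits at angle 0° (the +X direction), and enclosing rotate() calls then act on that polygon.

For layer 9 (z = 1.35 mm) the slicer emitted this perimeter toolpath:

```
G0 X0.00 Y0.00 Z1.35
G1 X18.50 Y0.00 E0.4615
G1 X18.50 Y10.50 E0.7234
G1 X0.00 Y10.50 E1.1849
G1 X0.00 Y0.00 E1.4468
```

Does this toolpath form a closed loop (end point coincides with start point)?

yes

Start point (G0): (0.00, 0.00). End point (last G1): the path returns to the start — closed.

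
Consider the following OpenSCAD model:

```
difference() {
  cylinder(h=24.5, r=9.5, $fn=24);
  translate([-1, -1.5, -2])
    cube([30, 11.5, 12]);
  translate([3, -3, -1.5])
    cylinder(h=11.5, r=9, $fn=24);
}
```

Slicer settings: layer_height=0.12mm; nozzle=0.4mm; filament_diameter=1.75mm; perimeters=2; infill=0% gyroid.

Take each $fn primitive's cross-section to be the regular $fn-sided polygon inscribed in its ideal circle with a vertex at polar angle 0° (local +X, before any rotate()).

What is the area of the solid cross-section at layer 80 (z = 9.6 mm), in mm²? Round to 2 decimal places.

At z = 9.6 mm: the r=9.5 cylinder gives a regular 24-gon of circumradius 9.5 (constant along its height) (area = (24/2)·9.500²·sin(360°/24) = 280.30 mm²); the 30×11.5 cube at (-1, -1.5) contributes its full rectangle (area 345.00 mm²); the r=9 cylinder at (3, -3) gives a regular 24-gon of circumradius 9 (constant along its height) (area = (24/2)·9.000²·sin(360°/24) = 251.57 mm²); Subtracting the remaining from the first: starting from the r=9.5 cylinder (280.30 mm²), the 30×11.5 cube at (-1, -1.5) partially overlaps it — only the 95.11 mm² overlap (of its 345.00 mm²) is removed, clipping the outline; the r=9 cylinder at (3, -3) partially overlaps it — only the 117.84 mm² overlap (of its 251.57 mm²) is removed, clipping the outline — area = 67.35 mm². Overall, the cross-section is a single solid region. Net area = 67.35 mm².

67.35 mm²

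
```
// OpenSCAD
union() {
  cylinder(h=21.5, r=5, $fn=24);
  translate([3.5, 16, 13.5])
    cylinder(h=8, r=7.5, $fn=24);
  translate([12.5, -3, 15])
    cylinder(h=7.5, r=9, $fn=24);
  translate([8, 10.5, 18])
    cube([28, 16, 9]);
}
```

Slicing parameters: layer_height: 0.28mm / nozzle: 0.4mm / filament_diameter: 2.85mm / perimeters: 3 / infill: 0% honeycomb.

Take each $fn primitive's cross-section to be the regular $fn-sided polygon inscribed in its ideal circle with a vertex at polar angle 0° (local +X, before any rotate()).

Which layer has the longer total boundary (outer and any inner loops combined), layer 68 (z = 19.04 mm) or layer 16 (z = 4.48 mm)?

layer 68 (z = 19.04 mm)

Layer 68 (z = 19.04): the cylinder: section is a regular 24-gon, circumradius r=5 (perimeter = 2·24·5.000·sin(180°/24) = 31.33 mm); the r=7.5 cylinder at (3.5, 16) contributes a regular 24-gon of circumradius 7.5 (perimeter = 2·24·7.500·sin(180°/24) = 46.99 mm); the cylinder at (12.5, -3): section is a regular 24-gon, circumradius r=9 (perimeter = 2·24·9.000·sin(180°/24) = 56.39 mm); the cube at (8, 10.5) (footprint 28×16) is included at this height (perimeter 88.00 mm); Combining (union): the regions partially overlap (shared area 28.11 mm²), so the edge portions inside another operand are dropped and the merged outline is re-measured after clipping — boundary = 186.98 mm. So its perimeter = 186.98 mm. Layer 16 (z = 4.48): the r=5 cylinder contributes a regular 24-gon of circumradius 5 (perimeter = 2·24·5.000·sin(180°/24) = 31.33 mm); the cylinder at (3.5, 16) is absent (z outside [13.5, 21.5]); the cylinder at (12.5, -3) is absent (z outside [15, 22.5]); the cube at (8, 10.5) is not intersected at this z (z outside [18, 27]); Merging all regions: only the r=5 cylinder is present, so the union is just that shape — boundary = 31.33 mm. So its perimeter = 31.33 mm. Layer 68 is larger (186.98 vs 31.33 mm).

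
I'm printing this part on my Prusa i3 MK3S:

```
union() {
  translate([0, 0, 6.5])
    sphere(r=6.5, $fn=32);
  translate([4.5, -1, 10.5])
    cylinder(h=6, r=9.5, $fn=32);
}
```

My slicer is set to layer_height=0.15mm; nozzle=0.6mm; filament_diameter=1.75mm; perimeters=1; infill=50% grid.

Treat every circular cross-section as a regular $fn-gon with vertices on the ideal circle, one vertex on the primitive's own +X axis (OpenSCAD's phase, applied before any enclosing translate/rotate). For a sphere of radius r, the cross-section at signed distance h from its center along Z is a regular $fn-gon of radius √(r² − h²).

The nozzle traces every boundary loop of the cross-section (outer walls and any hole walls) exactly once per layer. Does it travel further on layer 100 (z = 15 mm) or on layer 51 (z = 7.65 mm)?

layer 100 (z = 15 mm)

Layer 100 (z = 15): the sphere is not intersected at this z (|z−center|=8.500 > r=6.5); the cylinder at (4.5, -1): section is a regular 32-gon, circumradius r=9.5 (perimeter = 2·32·9.500·sin(180°/32) = 59.59 mm); Merging all regions: only the r=9.5 cylinder at (4.5, -1) is present, so the union is just that shape — boundary = 59.59 mm. So its perimeter = 59.59 mm. Layer 51 (z = 7.65): the sphere: section is a regular 32-gon, circumradius = √(r²−h²) = √(6.5²−1.15²) = 6.397 (perimeter = 2·32·6.397·sin(180°/32) = 40.13 mm); the cylinder at (4.5, -1) is not intersected at this z (z outside [10.5, 16.5]); Merging all regions: only the r=6.5 sphere is present, so the union is just that shape — boundary = 40.13 mm. So its perimeter = 40.13 mm. Layer 100 is larger (59.59 vs 40.13 mm).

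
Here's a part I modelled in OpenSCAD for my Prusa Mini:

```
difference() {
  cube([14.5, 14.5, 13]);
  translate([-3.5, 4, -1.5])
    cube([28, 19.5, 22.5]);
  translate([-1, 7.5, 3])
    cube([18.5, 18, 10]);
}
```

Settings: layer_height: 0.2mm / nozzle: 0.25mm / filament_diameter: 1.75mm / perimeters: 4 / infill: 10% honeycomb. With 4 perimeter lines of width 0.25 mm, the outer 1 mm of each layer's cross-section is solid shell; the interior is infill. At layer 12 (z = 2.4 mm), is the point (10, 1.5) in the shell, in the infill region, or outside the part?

infill

At z = 2.4 mm: the cube (footprint 14.5×14.5) is included at this height; the cube at (-3.5, 4) is present — its section is the full 28×19.5 rectangle; the cube at (-1, 7.5) does not reach this height (z outside [3, 13]); After the difference (first − rest): starting from the 14.5×14.5 cube, the 28×19.5 cube at (-3.5, 4) partially overlaps it — only the 152.25 mm² overlap (of its 546.00 mm²) is removed, clipping the outline — 1 connected region. Overall, the cross-section is a single solid region. The nearest boundary edge runs (14.50, 0.00)→(0.00, 0.00); distance from the point to it = 1.50 mm. The point is inside the cross-section and 1.50 mm from the nearest boundary — more than the 1 mm shell width (4 × 0.25), so it's in the infill interior.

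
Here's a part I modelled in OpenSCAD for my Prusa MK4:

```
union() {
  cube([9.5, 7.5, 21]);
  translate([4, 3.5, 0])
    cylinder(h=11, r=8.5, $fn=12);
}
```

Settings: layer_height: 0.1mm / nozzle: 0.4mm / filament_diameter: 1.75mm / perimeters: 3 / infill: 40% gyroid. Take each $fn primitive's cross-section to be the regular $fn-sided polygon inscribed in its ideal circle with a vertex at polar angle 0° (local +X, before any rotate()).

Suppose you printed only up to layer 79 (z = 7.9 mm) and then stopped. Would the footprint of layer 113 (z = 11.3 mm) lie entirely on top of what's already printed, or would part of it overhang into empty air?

Compare the two slices. At z = 7.9: the cube is present — its section is the full 9.5×7.5 rectangle (area 71.25 mm²); the cylinder at (4, 3.5): section is a regular 12-gon, circumradius r=8.5 (area = (12/2)·8.500²·sin(360°/12) = 216.75 mm²); Taking the union: the 9.5×7.5 cube lies entirely inside the r=8.5 cylinder at (4, 3.5), so the union is just the r=8.5 cylinder at (4, 3.5) — area = 216.75 mm². At z = 11.3: the cube (footprint 9.5×7.5) is included at this height (area 71.25 mm²); the cylinder at (4, 3.5) does not reach this height (z outside [0, 11]); Merging all regions: only the 9.5×7.5 cube is present, so the union is just that shape — area = 71.25 mm². Checking containment: the cross-section at z = 11.3 is a subset of the cross-section at z = 7.9.

entirely on top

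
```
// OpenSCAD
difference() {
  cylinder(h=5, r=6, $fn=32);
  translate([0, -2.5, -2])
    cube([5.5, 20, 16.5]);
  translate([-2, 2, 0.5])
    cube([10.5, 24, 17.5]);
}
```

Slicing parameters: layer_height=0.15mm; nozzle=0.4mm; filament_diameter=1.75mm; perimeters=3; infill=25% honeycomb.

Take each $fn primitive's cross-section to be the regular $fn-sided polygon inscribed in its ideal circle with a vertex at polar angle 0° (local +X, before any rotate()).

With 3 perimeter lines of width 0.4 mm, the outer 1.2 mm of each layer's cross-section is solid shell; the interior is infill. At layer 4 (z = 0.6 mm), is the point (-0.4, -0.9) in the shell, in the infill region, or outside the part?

shell

At z = 0.6 mm: the r=6 cylinder gives a regular 32-gon of circumradius 6 (constant along its height); the cube at (0, -2.5) is present — its section is the full 5.5×20 rectangle; the cube at (-2, 2) (footprint 10.5×24) is included at this height; Taking the first minus the rest: starting from the r=6 cylinder, the 5.5×20 cube at (0, -2.5) partially overlaps it — only the 41.08 mm² overlap (of its 110.00 mm²) is removed, clipping the outline; the 10.5×24 cube at (-2, 2) partially overlaps it — only the 7.76 mm² overlap (of its 252.00 mm²) is removed, clipping the outline — 2 connected regions. Overall, the cross-section has 2 separate islands. The nearest boundary edge runs (0.00, 2.00)→(0.00, -2.50); distance from the point to it = 0.40 mm. (Shell/infill is judged within the island containing the point — the largest one.) The point is inside the cross-section, 0.40 mm from the nearest boundary — within the 1.2 mm shell band (3 × 0.4).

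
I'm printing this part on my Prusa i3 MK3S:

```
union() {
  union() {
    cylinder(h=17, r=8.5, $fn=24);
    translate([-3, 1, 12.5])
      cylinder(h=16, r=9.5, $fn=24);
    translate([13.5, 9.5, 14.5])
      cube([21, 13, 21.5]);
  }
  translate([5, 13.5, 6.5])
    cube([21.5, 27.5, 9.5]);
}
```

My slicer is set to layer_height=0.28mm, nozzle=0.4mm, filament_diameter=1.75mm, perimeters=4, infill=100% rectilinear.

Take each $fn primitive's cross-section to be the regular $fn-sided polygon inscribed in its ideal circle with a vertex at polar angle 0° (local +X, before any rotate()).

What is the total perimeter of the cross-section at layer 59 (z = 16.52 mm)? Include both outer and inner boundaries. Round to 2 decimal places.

131.08 mm

At z = 16.52 mm: the cylinder: section is a regular 24-gon, circumradius r=8.5 (perimeter = 2·24·8.500·sin(180°/24) = 53.25 mm); the cylinder at (-3, 1): section is a regular 24-gon, circumradius r=9.5 (perimeter = 2·24·9.500·sin(180°/24) = 59.52 mm); the cube at (13.5, 9.5) (footprint 21×13) is included at this height (perimeter 68.00 mm); Merging all regions: the regions partially overlap (shared area 193.18 mm²), so the edge portions inside another operand are dropped and the merged outline is re-measured after clipping — boundary = 131.08 mm; the cube at (5, 13.5) is not intersected at this z (z outside [6.5, 16]); Merging all regions: only that combined region is present, so the union is just that shape — boundary = 131.08 mm. Overall, the cross-section has 2 separate islands. Total boundary length (outer) = 131.08 mm.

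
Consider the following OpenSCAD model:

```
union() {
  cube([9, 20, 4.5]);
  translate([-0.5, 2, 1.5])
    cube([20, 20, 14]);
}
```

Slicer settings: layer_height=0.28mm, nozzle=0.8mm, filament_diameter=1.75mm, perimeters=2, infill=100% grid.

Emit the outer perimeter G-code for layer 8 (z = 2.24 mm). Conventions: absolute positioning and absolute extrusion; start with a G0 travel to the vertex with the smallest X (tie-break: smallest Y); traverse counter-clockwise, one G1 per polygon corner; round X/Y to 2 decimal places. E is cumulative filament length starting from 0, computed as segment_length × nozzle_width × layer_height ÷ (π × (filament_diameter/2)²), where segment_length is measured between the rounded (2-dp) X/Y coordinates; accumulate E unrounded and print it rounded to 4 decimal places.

G0 X-0.50 Y2.00 Z2.24
G1 X0.00 Y2.00 E0.0466
G1 X0.00 Y0.00 E0.2328
G1 X9.00 Y0.00 E1.0710
G1 X9.00 Y2.00 E1.2572
G1 X19.50 Y2.00 E2.2351
G1 X19.50 Y22.00 E4.0976
G1 X-0.50 Y22.00 E5.9602
G1 X-0.50 Y2.00 E7.8228

At z = 2.24 mm: the cube is present — its section is the full 9×20 rectangle; the cube at (-0.5, 2) is present — its section is the full 20×20 rectangle; Merging all regions: the regions partially overlap (shared area 162.00 mm²), so overlapping operands fuse into one piece — 1 connected region. The outline is a single polygon with 8 vertices. Extrusion per mm of travel: 0.8 × 0.28 / (π × 0.875²) = 0.093128. Accumulating E over each segment gives final E = 7.8228.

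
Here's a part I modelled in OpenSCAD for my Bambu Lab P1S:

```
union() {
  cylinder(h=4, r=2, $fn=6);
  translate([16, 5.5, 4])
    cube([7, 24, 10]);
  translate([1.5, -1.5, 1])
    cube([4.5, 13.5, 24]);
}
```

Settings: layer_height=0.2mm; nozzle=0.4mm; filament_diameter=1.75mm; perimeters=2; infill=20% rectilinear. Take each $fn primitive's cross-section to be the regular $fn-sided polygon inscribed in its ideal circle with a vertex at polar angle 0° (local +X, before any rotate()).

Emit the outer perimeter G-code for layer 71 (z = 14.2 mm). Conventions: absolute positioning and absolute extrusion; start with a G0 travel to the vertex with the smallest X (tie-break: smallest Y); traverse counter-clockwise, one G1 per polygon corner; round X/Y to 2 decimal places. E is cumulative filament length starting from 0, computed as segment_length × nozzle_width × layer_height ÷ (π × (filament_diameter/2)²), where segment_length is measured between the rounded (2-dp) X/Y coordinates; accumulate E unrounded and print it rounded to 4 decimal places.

G0 X1.50 Y-1.50 Z14.20
G1 X6.00 Y-1.50 E0.1497
G1 X6.00 Y12.00 E0.5987
G1 X1.50 Y12.00 E0.7484
G1 X1.50 Y-1.50 E1.1974

At z = 14.2 mm: the cylinder is not intersected at this z (z outside [0, 4]); the cube at (16, 5.5) is absent (z outside [4, 14]); the 4.5×13.5 cube at (1.5, -1.5) contributes its full rectangle; Combining (union): only the 4.5×13.5 cube at (1.5, -1.5) is present, so the union is just that shape — 1 connected region. The outline is a single polygon with 4 vertices. Extrusion per mm of travel: 0.4 × 0.2 / (π × 0.875²) = 0.033260. Accumulating E over each segment gives final E = 1.1974.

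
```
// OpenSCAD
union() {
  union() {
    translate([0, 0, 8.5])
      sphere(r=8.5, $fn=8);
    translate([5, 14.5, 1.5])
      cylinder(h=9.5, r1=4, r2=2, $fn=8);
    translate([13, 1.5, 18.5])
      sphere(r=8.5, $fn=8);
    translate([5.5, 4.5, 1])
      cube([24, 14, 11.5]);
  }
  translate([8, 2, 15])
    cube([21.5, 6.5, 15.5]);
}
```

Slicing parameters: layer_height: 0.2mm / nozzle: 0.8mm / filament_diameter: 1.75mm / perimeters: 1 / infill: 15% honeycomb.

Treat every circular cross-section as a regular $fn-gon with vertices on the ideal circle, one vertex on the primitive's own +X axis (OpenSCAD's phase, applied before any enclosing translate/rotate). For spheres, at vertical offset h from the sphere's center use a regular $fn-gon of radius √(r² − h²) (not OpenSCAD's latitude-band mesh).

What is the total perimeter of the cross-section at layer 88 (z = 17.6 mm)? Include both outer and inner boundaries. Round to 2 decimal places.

71.39 mm

At z = 17.6 mm: the sphere is not intersected at this z (|z−center|=9.100 > r=8.5); the cone at (5, 14.5) is not intersected at this z (z outside [1.5, 11]); the r=8.5 sphere at (13, 1.5) slices to a regular 8-gon of circumradius 8.452 (√(r²−h²) with h=0.9 from center) (perimeter = 2·8·8.452·sin(180°/8) = 51.75 mm); the cube at (5.5, 4.5) does not reach this height (z outside [1, 12.5]); Combining (union): only the r=8.5 sphere at (13, 1.5) is present, so the union is just that shape — boundary = 51.75 mm; the cube at (8, 2) is present — its section is the full 21.5×6.5 rectangle (perimeter 56.00 mm); Taking the union: the regions partially overlap (shared area 75.83 mm²), so the edge portions inside another operand are dropped and the merged outline is re-measured after clipping — boundary = 71.39 mm. Overall, the cross-section is a single solid region. Total boundary length (outer) = 71.39 mm.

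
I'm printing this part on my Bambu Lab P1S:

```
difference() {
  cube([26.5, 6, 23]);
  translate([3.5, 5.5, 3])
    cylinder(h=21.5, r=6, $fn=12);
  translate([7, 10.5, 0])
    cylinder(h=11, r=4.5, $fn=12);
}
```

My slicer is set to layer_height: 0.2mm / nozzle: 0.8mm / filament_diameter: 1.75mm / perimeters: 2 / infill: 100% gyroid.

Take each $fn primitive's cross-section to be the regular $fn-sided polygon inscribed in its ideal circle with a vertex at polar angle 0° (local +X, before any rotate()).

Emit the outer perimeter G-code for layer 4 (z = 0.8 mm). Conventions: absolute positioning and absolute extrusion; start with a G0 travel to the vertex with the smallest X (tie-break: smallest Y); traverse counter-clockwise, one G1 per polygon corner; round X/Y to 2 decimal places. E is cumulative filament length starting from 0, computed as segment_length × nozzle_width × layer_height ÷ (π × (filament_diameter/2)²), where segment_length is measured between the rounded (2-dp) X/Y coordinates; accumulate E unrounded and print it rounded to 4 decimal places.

G0 X0.00 Y0.00 Z0.80
G1 X26.50 Y0.00 E1.7628
G1 X26.50 Y6.00 E2.1619
G1 X0.00 Y6.00 E3.9247
G1 X0.00 Y0.00 E4.3238

At z = 0.8 mm: the cube is present — its section is the full 26.5×6 rectangle; the cylinder at (3.5, 5.5) is absent (z outside [3, 24.5]); the r=4.5 cylinder at (7, 10.5) gives a regular 12-gon of circumradius 4.5 (constant along its height); Subtracting the remaining from the first: starting from the 26.5×6 cube, the r=4.5 cylinder at (7, 10.5) misses the remaining region (no effect) — 1 connected region. The outline is a single polygon with 4 vertices. Extrusion per mm of travel: 0.8 × 0.2 / (π × 0.875²) = 0.066520. Accumulating E over each segment gives final E = 4.3238.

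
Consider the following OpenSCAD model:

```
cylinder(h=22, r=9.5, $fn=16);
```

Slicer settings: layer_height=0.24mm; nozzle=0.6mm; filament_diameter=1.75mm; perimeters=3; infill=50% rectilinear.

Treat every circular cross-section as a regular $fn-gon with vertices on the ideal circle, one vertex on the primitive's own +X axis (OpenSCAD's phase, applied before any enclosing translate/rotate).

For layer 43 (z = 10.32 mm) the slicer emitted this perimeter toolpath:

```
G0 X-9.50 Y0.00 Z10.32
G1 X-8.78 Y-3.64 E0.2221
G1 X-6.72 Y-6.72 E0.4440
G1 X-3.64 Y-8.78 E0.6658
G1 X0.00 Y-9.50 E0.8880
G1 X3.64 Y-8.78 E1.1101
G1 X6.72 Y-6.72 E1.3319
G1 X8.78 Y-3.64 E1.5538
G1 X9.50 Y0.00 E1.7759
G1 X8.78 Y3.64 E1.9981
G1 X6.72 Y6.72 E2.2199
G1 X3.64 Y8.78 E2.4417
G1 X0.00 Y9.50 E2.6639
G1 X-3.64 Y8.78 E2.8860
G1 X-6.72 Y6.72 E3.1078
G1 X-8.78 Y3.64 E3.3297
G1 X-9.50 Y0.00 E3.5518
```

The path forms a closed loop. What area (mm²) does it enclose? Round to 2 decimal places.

276.48 mm²

Apply the shoelace formula to the sequence of (X, Y) vertices; enclosed area = 276.48 mm².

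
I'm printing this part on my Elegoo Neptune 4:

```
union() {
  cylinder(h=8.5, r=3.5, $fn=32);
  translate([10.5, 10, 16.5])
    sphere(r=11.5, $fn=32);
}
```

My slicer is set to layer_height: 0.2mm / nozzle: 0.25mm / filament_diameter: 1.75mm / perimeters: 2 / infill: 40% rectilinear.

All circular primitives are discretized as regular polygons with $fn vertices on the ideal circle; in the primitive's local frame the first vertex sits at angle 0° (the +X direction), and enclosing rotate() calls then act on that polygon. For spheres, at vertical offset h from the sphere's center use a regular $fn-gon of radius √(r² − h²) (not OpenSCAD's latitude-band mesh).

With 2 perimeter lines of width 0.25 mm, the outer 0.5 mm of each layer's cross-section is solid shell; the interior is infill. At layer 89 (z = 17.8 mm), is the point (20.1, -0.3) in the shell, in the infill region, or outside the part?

outside

At z = 17.8 mm: the cylinder is absent (z outside [0, 8.5]); the r=11.5 sphere at (10.5, 10) slices to a regular 32-gon of circumradius 11.426 (√(r²−h²) with h=1.3 from center); Taking the union: only the r=11.5 sphere at (10.5, 10) is present, so the union is just that shape — 1 connected region. Overall, the cross-section is a single solid region. The nearest boundary edge runs (16.85, 0.50)→(18.58, 1.92); distance from the point to it = 2.68 mm. The point is not inside any of the regions above, so it lies outside the cross-section (2.68 mm from the nearest boundary).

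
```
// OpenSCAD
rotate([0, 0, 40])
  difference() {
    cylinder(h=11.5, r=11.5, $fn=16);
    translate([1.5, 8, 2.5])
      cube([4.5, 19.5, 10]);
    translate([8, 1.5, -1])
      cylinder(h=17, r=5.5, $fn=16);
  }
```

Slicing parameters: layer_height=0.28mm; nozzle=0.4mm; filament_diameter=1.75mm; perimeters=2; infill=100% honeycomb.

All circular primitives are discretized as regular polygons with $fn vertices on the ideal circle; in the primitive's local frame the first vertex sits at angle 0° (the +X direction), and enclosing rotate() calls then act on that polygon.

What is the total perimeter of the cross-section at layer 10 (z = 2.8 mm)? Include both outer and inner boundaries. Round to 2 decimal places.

At z = 2.8 mm: the r=11.5 cylinder contributes a regular 16-gon of circumradius 11.5 (perimeter = 2·16·11.500·sin(180°/16) = 71.79 mm); the cube at (1.5, 8) (footprint 4.5×19.5) is included at this height (perimeter 48.00 mm); the cylinder at (8, 1.5): section is a regular 16-gon, circumradius r=5.5 (perimeter = 2·16·5.500·sin(180°/16) = 34.34 mm); Taking the first minus the rest: starting from the r=11.5 cylinder, the 4.5×19.5 cube at (1.5, 8) partially overlaps it — only the 11.79 mm² overlap (of its 87.75 mm²) is removed, clipping the outline; the r=5.5 cylinder at (8, 1.5) partially overlaps it — only the 75.78 mm² overlap (of its 92.61 mm²) is removed, clipping the outline — boundary = 86.99 mm; (whole slice rotated 40° about Z — lengths, areas and connectivity unchanged). Overall, the cross-section is a single solid region. Total boundary length (outer) = 86.99 mm.

86.99 mm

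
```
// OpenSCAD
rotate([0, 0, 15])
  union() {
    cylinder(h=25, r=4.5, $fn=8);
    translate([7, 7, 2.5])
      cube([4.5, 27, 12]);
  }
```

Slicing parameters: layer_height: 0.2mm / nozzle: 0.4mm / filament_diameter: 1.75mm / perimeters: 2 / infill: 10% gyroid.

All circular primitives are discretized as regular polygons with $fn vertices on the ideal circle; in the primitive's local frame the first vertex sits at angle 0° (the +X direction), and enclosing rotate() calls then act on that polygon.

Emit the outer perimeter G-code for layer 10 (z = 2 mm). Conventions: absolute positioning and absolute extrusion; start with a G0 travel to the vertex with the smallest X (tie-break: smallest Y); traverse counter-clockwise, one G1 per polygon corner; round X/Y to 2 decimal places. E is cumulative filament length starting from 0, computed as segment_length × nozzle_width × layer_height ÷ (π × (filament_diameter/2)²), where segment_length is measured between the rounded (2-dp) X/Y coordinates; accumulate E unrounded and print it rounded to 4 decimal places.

G0 X-4.35 Y-1.16 Z2.00
G1 X-2.25 Y-3.90 E0.1148
G1 X1.16 Y-4.35 E0.2292
G1 X3.90 Y-2.25 E0.3440
G1 X4.35 Y1.16 E0.4584
G1 X2.25 Y3.90 E0.5733
G1 X-1.16 Y4.35 E0.6877
G1 X-3.90 Y2.25 E0.8025
G1 X-4.35 Y-1.16 E0.9169

At z = 2 mm: the cylinder: section is a regular 8-gon, circumradius r=4.5; the cube at (7, 7) does not reach this height (z outside [2.5, 14.5]); Taking the union: only the r=4.5 cylinder is present, so the union is just that shape — 1 connected region; (whole slice rotated 15° about Z — lengths, areas and connectivity unchanged). The outline is a single polygon with 8 vertices. Extrusion per mm of travel: 0.4 × 0.2 / (π × 0.875²) = 0.033260. Accumulating E over each segment gives final E = 0.9169.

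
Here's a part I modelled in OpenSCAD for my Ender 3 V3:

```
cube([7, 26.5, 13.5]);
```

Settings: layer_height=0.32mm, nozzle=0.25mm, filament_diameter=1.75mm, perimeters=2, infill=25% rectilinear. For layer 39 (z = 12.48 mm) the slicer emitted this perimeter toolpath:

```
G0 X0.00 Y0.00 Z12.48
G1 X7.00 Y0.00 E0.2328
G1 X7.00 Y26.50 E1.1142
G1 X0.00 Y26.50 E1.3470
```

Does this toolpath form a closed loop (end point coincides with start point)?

no

Start point (G0): (0.00, 0.00). End point (last G1): the path does not return to the start — open.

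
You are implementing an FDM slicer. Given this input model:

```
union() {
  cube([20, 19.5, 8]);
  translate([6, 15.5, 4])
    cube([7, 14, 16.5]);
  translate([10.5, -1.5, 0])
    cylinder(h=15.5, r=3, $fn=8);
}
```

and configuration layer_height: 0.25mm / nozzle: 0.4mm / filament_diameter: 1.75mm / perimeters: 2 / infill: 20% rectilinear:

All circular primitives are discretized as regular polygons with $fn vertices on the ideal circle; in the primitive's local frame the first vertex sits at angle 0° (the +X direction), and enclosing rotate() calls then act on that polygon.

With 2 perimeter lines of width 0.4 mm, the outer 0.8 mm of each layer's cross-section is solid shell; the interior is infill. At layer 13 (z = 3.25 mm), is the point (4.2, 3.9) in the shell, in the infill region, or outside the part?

infill

At z = 3.25 mm: the 20×19.5 cube contributes its full rectangle; the cube at (6, 15.5) is absent (z outside [4, 20.5]); the cylinder at (10.5, -1.5): section is a regular 8-gon, circumradius r=3; Combining (union): the regions partially overlap (shared area 4.66 mm²), so overlapping operands fuse into one piece — 1 connected region. Overall, the cross-section is a single solid region. The nearest boundary edge runs (8.12, 0.00)→(0.00, 0.00); distance from the point to it = 3.90 mm. The point is inside the cross-section and 3.90 mm from the nearest boundary — more than the 0.8 mm shell width (2 × 0.4), so it's in the infill interior.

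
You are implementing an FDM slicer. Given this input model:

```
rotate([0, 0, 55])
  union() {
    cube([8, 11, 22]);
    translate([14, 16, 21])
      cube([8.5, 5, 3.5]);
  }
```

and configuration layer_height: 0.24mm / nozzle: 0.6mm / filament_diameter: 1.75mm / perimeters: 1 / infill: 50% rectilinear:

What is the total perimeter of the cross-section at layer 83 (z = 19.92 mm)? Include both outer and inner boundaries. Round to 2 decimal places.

At z = 19.92 mm: the 8×11 cube contributes its full rectangle (perimeter 38.00 mm); the cube at (14, 16) is absent (z outside [21, 24.5]); Merging all regions: only the 8×11 cube is present, so the union is just that shape — boundary = 38.00 mm; (whole slice rotated 55° about Z — lengths, areas and connectivity unchanged). Overall, the cross-section is a single solid region. Total boundary length (outer) = 38.00 mm.

38.00 mm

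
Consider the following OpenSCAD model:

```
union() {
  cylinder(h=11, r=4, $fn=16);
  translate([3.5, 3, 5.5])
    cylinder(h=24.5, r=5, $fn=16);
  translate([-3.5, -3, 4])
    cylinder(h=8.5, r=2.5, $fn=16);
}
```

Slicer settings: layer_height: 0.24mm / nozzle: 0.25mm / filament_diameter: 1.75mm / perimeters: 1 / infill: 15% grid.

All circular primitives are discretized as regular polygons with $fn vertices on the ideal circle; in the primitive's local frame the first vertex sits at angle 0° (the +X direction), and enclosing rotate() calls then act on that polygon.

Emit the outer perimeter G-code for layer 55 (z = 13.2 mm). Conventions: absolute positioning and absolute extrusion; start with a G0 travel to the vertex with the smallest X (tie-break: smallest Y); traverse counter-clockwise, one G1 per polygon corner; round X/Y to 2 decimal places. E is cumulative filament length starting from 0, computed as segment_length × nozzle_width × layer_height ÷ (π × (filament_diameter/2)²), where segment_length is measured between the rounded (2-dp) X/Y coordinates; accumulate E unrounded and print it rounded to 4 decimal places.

At z = 13.2 mm: the cylinder is not intersected at this z (z outside [0, 11]); the r=5 cylinder at (3.5, 3) contributes a regular 16-gon of circumradius 5; the cylinder at (-3.5, -3) is not intersected at this z (z outside [4, 12.5]); Combining (union): only the r=5 cylinder at (3.5, 3) is present, so the union is just that shape — 1 connected region. The outline is a single polygon with 16 vertices. Extrusion per mm of travel: 0.25 × 0.24 / (π × 0.875²) = 0.024945. Accumulating E over each segment gives final E = 0.7788.

G0 X-1.50 Y3.00 Z13.20
G1 X-1.12 Y1.09 E0.0486
G1 X-0.04 Y-0.54 E0.0974
G1 X1.59 Y-1.62 E0.1461
G1 X3.50 Y-2.00 E0.1947
G1 X5.41 Y-1.62 E0.2433
G1 X7.04 Y-0.54 E0.2921
G1 X8.12 Y1.09 E0.3408
G1 X8.50 Y3.00 E0.3894
G1 X8.12 Y4.91 E0.4380
G1 X7.04 Y6.54 E0.4868
G1 X5.41 Y7.62 E0.5355
G1 X3.50 Y8.00 E0.5841
G1 X1.59 Y7.62 E0.6327
G1 X-0.04 Y6.54 E0.6815
G1 X-1.12 Y4.91 E0.7303
G1 X-1.50 Y3.00 E0.7788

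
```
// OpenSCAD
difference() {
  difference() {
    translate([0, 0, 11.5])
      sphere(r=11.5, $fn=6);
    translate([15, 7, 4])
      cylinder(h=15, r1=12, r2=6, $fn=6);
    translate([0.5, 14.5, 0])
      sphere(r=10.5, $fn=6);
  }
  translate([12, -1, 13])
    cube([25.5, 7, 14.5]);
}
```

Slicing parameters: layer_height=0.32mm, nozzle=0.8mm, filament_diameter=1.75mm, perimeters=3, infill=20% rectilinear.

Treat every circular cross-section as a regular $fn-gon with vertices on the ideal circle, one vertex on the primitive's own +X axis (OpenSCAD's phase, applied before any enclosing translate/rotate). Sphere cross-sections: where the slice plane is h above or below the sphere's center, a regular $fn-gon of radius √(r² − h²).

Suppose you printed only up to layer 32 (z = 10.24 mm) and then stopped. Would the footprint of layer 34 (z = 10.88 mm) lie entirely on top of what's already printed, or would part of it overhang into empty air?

Compare the two slices. At z = 10.24: the sphere: section is a regular 6-gon, circumradius = √(r²−h²) = √(11.5²−1.26²) = 11.431 (area = (6/2)·11.431²·sin(360°/6) = 339.47 mm²); the cone at (15, 7) (r1=12→r2=6) has section circumradius 9.504 here — a regular 6-gon (area = (6/2)·9.504²·sin(360°/6) = 234.67 mm²); the r=10.5 sphere at (0.5, 14.5) slices to a regular 6-gon of circumradius 2.322 (√(r²−h²) with h=10.24 from center) (area = (6/2)·2.322²·sin(360°/6) = 14.01 mm²); Taking the first minus the rest: starting from the r=11.5 sphere (339.47 mm²), the cone at (15, 7) partially overlaps it — only the 16.26 mm² overlap (of its 234.67 mm²) is removed, clipping the outline; the r=10.5 sphere at (0.5, 14.5) misses the remaining region (no effect) — area = 323.21 mm²; the cube at (12, -1) is absent (z outside [13, 27.5]); Subtracting the remaining from the first: none of the subtracted shapes is present at this height, so the result so far is unchanged — area = 323.21 mm². At z = 10.88: the r=11.5 sphere slices to a regular 6-gon of circumradius 11.483 (√(r²−h²) with h=0.62 from center) (area = (6/2)·11.483²·sin(360°/6) = 342.60 mm²); the cone at (15, 7) (r1=12→r2=6) has section circumradius 9.248 here — a regular 6-gon (area = (6/2)·9.248²·sin(360°/6) = 222.20 mm²); the sphere at (0.5, 14.5) is not intersected at this z (|z−center|=10.880 > r=10.5); After the difference (first − rest): starting from the r=11.5 sphere (342.60 mm²), the cone at (15, 7) partially overlaps it — only the 14.18 mm² overlap (of its 222.20 mm²) is removed, clipping the outline — area = 328.41 mm²; the cube at (12, -1) is not intersected at this z (z outside [13, 27.5]); Taking the first minus the rest: none of the subtracted shapes is present at this height, so the result so far is unchanged — area = 328.41 mm². Checking containment: at z = 10.88 the cross-section extends beyond the z = 10.24 cross-section by about 5.20 mm².

part overhangs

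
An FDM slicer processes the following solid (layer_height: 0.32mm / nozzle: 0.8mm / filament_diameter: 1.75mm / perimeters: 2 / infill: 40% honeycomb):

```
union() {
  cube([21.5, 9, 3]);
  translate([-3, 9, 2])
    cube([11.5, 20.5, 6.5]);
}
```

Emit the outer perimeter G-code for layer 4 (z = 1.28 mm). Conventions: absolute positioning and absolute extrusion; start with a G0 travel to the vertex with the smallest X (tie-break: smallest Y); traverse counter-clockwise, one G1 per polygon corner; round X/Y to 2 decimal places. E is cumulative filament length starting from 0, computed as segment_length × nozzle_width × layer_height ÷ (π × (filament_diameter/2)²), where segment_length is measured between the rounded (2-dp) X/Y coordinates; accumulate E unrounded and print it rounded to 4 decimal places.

At z = 1.28 mm: the cube is present — its section is the full 21.5×9 rectangle; the cube at (-3, 9) does not reach this height (z outside [2, 8.5]); Taking the union: only the 21.5×9 cube is present, so the union is just that shape — 1 connected region. The outline is a single polygon with 4 vertices. Extrusion per mm of travel: 0.8 × 0.32 / (π × 0.875²) = 0.106432. Accumulating E over each segment gives final E = 6.4924.

G0 X0.00 Y0.00 Z1.28
G1 X21.50 Y0.00 E2.2883
G1 X21.50 Y9.00 E3.2462
G1 X0.00 Y9.00 E5.5345
G1 X0.00 Y0.00 E6.4924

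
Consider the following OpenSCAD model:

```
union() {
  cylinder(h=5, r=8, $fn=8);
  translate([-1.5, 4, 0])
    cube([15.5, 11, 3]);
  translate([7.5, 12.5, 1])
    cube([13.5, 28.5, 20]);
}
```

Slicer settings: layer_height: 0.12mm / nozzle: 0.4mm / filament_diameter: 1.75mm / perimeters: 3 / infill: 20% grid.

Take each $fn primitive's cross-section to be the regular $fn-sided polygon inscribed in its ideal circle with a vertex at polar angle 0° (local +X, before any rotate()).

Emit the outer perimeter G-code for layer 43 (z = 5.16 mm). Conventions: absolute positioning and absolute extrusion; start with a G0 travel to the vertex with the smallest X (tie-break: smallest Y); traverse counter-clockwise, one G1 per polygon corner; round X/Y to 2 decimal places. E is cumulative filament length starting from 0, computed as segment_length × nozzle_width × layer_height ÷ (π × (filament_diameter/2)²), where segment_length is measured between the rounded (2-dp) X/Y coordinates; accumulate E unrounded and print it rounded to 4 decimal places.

At z = 5.16 mm: the cylinder is absent (z outside [0, 5]); the cube at (-1.5, 4) is absent (z outside [0, 3]); the cube at (7.5, 12.5) (footprint 13.5×28.5) is included at this height; Taking the union: only the 13.5×28.5 cube at (7.5, 12.5) is present, so the union is just that shape — 1 connected region. The outline is a single polygon with 4 vertices. Extrusion per mm of travel: 0.4 × 0.12 / (π × 0.875²) = 0.019956. Accumulating E over each segment gives final E = 1.6763.

G0 X7.50 Y12.50 Z5.16
G1 X21.00 Y12.50 E0.2694
G1 X21.00 Y41.00 E0.8382
G1 X7.50 Y41.00 E1.1076
G1 X7.50 Y12.50 E1.6763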